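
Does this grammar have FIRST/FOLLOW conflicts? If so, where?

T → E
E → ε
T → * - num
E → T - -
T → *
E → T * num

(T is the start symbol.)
Yes. T → '*' '-' num with FOLLOW(T) on { '*' }; T → '*' with FOLLOW(T) on { '*' }; E → T '-' '-' with FOLLOW(E) on { '*', '-' }; E → T '*' num with FOLLOW(E) on { '*', '-' }

A FIRST/FOLLOW conflict occurs when a non-terminal N has a nullable alternative N → β (β ⇒* ε) and another alternative N → α with FIRST(α) ∩ FOLLOW(N) ≠ ∅: on such a lookahead the parser cannot decide between expanding α and letting N vanish via β.

Nullable non-terminals: E, T.
FIRST sets used below: FIRST(T) = { '*', '-', ε }, FIRST(E) = { '*', '-', ε }

E: nullable alternative(s) E → ε; FOLLOW(E) = { $, '*', '-' }
  E → ε: FIRST \ {ε} = { } — this is the only nullable alternative, skip
  E → T - -: FIRST \ {ε} = { '*', '-' } — overlaps FOLLOW(E) on { '*', '-' }: CONFLICT
  E → T * num: FIRST \ {ε} = { '*', '-' } — overlaps FOLLOW(E) on { '*', '-' }: CONFLICT

T: nullable alternative(s) T → E; FOLLOW(T) = { $, '*', '-' }
  T → E: FIRST \ {ε} = { '*', '-' } — this is the only nullable alternative, skip
  T → * - num: FIRST \ {ε} = { '*' } — overlaps FOLLOW(T) on { '*' }: CONFLICT
  T → *: FIRST \ {ε} = { '*' } — overlaps FOLLOW(T) on { '*' }: CONFLICT

So the grammar has 4 FIRST/FOLLOW conflicts (marked CONFLICT above).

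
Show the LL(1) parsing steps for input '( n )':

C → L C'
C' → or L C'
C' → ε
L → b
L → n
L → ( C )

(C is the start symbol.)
LL(1) parsing maintains a stack (initially the start symbol over $) and the input. At each step: if the stack top is a terminal, match it against the current input token; if it is a non-terminal N, replace it with the RHS of M[N, lookahead] (the unique production whose predict set contains the lookahead).

Stack is shown with the top on the left.

Stack        Input    Action
----------------------------
C $          ( n ) $  output C → L C'
L C' $       ( n ) $  output L → ( C )
( C ) C' $   ( n ) $  match '('
C ) C' $     n ) $    output C → L C'
L C' ) C' $  n ) $    output L → n
n C' ) C' $  n ) $    match 'n'
C' ) C' $    ) $      output C' → ε
) C' $       ) $      match ')'
C' $         $        output C' → ε
$            $        accept

The string is accepted.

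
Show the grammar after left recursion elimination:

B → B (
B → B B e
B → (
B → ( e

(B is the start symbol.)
B is directly left-recursive. The standard transformation for
  A → A α₁ | ... | A α_m | β₁ | ... | β_n
is
  A  → β₁ A' | ... | β_n A'
  A' → α₁ A' | ... | α_m A' | ε

B → ( becomes B → ( B'
B → ( e becomes B → ( e B'
B → B ( becomes B' → ( B'
B → B B e becomes B' → B e B'
Add B' → ε

Resulting grammar:
B → ( B'
B → ( e B'
B' → ( B'
B' → B e B'
B' → ε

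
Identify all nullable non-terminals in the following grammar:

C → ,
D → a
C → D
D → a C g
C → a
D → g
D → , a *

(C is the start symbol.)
None

There are no ε-productions, so no non-terminal can derive ε.
No non-terminals are nullable.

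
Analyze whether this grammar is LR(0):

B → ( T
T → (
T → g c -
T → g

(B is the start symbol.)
A grammar is LR(0) if no state in the canonical LR(0) collection has:
  - both a shift item (dot before a terminal) and a complete item (shift-reduce conflict), or
  - two or more complete items (reduce-reduce conflict; the accept item [B' → B .] counts as a complete item here).

Augment with B' → B and build the canonical LR(0) collection (I0 = CLOSURE({[B' → . B]}), then GOTO on every symbol after a dot until no new states appear). It has 8 states:
  I0: { [B → . ( T], [B' → . B] }  — shift
  I1: { [B → ( . T], [T → . (], [T → . g c -], [T → . g] }  — shift
  I2: { [B' → B .] }  — accept
  I3: { [T → ( .] }  — reduce
  I4: { [B → ( T .] }  — reduce
  I5: { [T → g . c -], [T → g .] }  — shift, reduce
  I6: { [T → g c . -] }  — shift
  I7: { [T → g c - .] }  — reduce

Conflict in state I5:
  Shift-reduce conflict between [T → g .] and [T → g . c -]
So the grammar is NOT LR(0).

Answer: No. Shift-reduce conflict between [T → g .] and [T → g . c -]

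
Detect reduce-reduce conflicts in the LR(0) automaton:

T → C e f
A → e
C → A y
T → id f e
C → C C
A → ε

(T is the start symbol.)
Yes — I8: [A → .] vs [C → C C .]

A reduce-reduce conflict occurs when an LR(0) state has two complete items [A → α .] and [B → β .] — both call for a reduction, and with no lookahead the parser cannot choose between them.

Augment with T' → T and build the canonical LR(0) collection (I0 = CLOSURE({[T' → . T]}), then GOTO on every symbol after a dot until no new states appear). It has 12 states:
  I0: { [A → . e], [A → .], [C → . A y], [C → . C C], [T → . C e f], [T → . id f e], [T' → . T] }  — shift, reduce
  I1: { [C → A . y] }  — shift
  I2: { [A → . e], [A → .], [C → . A y], [C → . C C], [C → C . C], [T → C . e f] }  — shift, reduce
  I3: { [T' → T .] }  — accept
  I4: { [A → e .] }  — reduce
  I5: { [T → id . f e] }  — shift
  I6: { [T → id f . e] }  — shift
  I7: { [T → id f e .] }  — reduce
  I8: { [A → . e], [A → .], [C → . A y], [C → . C C], [C → C . C], [C → C C .] }  — shift, 2 reduces
  I9: { [A → e .], [T → C e . f] }  — shift, reduce
  I10: { [T → C e f .] }  — reduce
  I11: { [C → A y .] }  — reduce

I8 contains complete items [A → .], [C → C C .] — reduce-reduce conflict.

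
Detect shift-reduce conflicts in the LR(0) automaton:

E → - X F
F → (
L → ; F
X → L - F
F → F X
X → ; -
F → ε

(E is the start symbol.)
Yes — I3: [F → .] vs [F → . (]; I5: [F → .] vs [F → . (]; I7: [E → - X F .] vs [L → . ; F]; I9: [F → .] vs [F → . (]; I10: [X → L - F .] vs [L → . ; F]; I12: [L → ; F .] vs [L → . ; F]

A shift-reduce conflict occurs when an LR(0) state has both:
  - a complete (reduce) item [A → α .] (dot at the end), and
  - a shift item [B → β . c γ] (dot before a terminal).

Augment with E' → E and build the canonical LR(0) collection (I0 = CLOSURE({[E' → . E]}), then GOTO on every symbol after a dot until no new states appear). It has 13 states:
  I0: { [E → . - X F], [E' → . E] }  — shift
  I1: { [E → - . X F], [L → . ; F], [X → . ; -], [X → . L - F] }  — shift
  I2: { [E' → E .] }  — accept
  I3: { [F → . (], [F → . F X], [F → .], [L → ; . F], [X → ; . -] }  — shift, reduce
  I4: { [X → L . - F] }  — shift
  I5: { [E → - X . F], [F → . (], [F → . F X], [F → .] }  — shift, reduce
  I6: { [F → ( .] }  — reduce
  I7: { [E → - X F .], [F → F . X], [L → . ; F], [X → . ; -], [X → . L - F] }  — shift, reduce
  I8: { [F → F X .] }  — reduce
  I9: { [F → . (], [F → . F X], [F → .], [X → L - . F] }  — shift, reduce
  I10: { [F → F . X], [L → . ; F], [X → . ; -], [X → . L - F], [X → L - F .] }  — shift, reduce
  I11: { [X → ; - .] }  — reduce
  I12: { [F → F . X], [L → . ; F], [L → ; F .], [X → . ; -], [X → . L - F] }  — shift, reduce

I3 contains reduce item [F → .] and shift items [F → . (], [X → ; . -] — shift-reduce conflict.
I5 contains reduce item [F → .] and shift item [F → . (] — shift-reduce conflict.
I7 contains reduce item [E → - X F .] and shift items [L → . ; F], [X → . ; -] — shift-reduce conflict.
I9 contains reduce item [F → .] and shift item [F → . (] — shift-reduce conflict.
I10 contains reduce item [X → L - F .] and shift items [L → . ; F], [X → . ; -] — shift-reduce conflict.
I12 contains reduce item [L → ; F .] and shift items [L → . ; F], [X → . ; -] — shift-reduce conflict.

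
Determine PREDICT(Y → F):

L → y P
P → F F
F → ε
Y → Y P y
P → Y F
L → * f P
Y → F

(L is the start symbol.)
PREDICT(Y → F) = (FIRST(RHS) \ {ε}) ∪ (FOLLOW(Y) if ε ∈ FIRST(RHS), i.e. RHS ⇒* ε)
FIRST(F) = { ε }
FIRST(F) = { ε }
ε ∈ FIRST(F) (the right-hand side is nullable), so add FOLLOW(Y) = { $, 'y' }
PREDICT(Y → F) = { $, 'y' }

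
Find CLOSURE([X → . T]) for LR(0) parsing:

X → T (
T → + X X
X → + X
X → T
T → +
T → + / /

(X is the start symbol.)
{ [T → . + / /], [T → . + X X], [T → . +], [X → . T] }

To compute CLOSURE, for each item [A → α.Bβ] where B is a non-terminal, add [B → .γ] for all productions B → γ; repeat for the newly added items until nothing changes.

Start with: [X → . T]
  [X → . T] has the dot before T: add [T → . + X X], [T → . +], [T → . + / /]
No further items can be added.

CLOSURE = { [T → . + / /], [T → . + X X], [T → . +], [X → . T] }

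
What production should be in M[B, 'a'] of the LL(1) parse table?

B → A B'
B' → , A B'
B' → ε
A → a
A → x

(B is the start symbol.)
B → A B'

To find M[B, 'a'], we find productions for B where 'a' is in the predict set (PREDICT(N → α) = (FIRST(α) \ {ε}) ∪ (FOLLOW(N) if α ⇒* ε)).

Relevant sets:
  FIRST(A) = { 'a', 'x' }

B → A B': PREDICT = { 'a', 'x' }
  'a' is in predict set, so this production goes in M[B, 'a']

M[B, 'a'] = B → A B'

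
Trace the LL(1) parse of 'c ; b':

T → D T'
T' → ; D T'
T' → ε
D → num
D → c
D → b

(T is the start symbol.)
Stack is shown with the top on the left.

Stack     Input    Action
-------------------------
T $       c ; b $  output T → D T'
D T' $    c ; b $  output D → c
c T' $    c ; b $  match 'c'
T' $      ; b $    output T' → ; D T'
; D T' $  ; b $    match ';'
D T' $    b $      output D → b
b T' $    b $      match 'b'
T' $      $        output T' → ε
$         $        accept

The string is accepted.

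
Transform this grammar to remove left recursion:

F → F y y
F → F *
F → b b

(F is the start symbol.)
F is directly left-recursive. The standard transformation for
  A → A α₁ | ... | A α_m | β₁ | ... | β_n
is
  A  → β₁ A' | ... | β_n A'
  A' → α₁ A' | ... | α_m A' | ε

F → b b becomes F → b b F'
F → F y y becomes F' → y y F'
F → F * becomes F' → * F'
Add F' → ε

Resulting grammar:
F → b b F'
F' → y y F'
F' → * F'
F' → ε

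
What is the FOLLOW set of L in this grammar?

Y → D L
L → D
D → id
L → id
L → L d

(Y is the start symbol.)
{ $, 'd' }

To compute FOLLOW(L), find every occurrence of L on a right-hand side N → α L β: add FIRST(β) \ {ε}, and if β is empty or nullable also add FOLLOW(N). Iterate to a fixed point.

In Y → D L: L is at the end, add FOLLOW(Y)
In L → L d: L is followed by d, add FIRST(d) \ {ε} = { 'd' }

The FOLLOW sets referred to above (computed the same way, to a fixed point):
  FOLLOW(Y) = { $ }

Taking the union: FOLLOW(L) = { $, 'd' }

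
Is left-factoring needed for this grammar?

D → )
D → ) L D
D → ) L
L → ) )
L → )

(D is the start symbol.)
Yes, D has productions with common prefix ')'; L has productions with common prefix ')'

Left-factoring is needed when two productions for the same non-terminal
share a common prefix on the right-hand side.

Productions for D:
  D → )
  D → ) L D
  D → ) L
Productions for L:
  L → ) )
  L → )

Found common prefix ')' in productions for D
Found common prefix ')' in productions for L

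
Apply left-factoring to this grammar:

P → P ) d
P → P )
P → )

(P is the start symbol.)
Left-factoring transforms A → αβ₁ | αβ₂ into A → αA' and A' → β₁ | β₂
(α is the longest common prefix among the alternatives). Repeat until
no nonterminal has two alternatives with a common prefix.

Round 1: P has alternatives sharing prefix 'P )'. Introduce P': P → P ) P'
  Add: P' → d
  Add: P' → ε

No remaining common prefixes — done.

Resulting grammar:
P → P ) P'
P' → d
P' → ε
P → )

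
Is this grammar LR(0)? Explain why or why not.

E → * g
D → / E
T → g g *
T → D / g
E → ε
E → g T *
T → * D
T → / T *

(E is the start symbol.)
Augment with E' → E and build the canonical LR(0) collection (I0 = CLOSURE({[E' → . E]}), then GOTO on every symbol after a dot until no new states appear). It has 23 states:
  I0: { [E → . * g], [E → . g T *], [E → .], [E' → . E] }  — shift, reduce
  I1: { [E → * . g] }  — shift
  I2: { [E' → E .] }  — accept
  I3: { [D → . / E], [E → g . T *], [T → . * D], [T → . / T *], [T → . D / g], [T → . g g *] }  — shift
  I4: { [D → . / E], [T → * . D] }  — shift
  I5: { [D → . / E], [D → / . E], [E → . * g], [E → . g T *], [E → .], [T → . * D], [T → . / T *], [T → . D / g], [T → . g g *], [T → / . T *] }  — shift, reduce
  I6: { [T → D . / g] }  — shift
  I7: { [E → g T . *] }  — shift
  I8: { [T → g . g *] }  — shift
  I9: { [T → g g . *] }  — shift
  I10: { [T → g g * .] }  — reduce
  I11: { [E → g T * .] }  — reduce
  I12: { [T → D / . g] }  — shift
  I13: { [T → D / g .] }  — reduce
  I14: { [D → . / E], [E → * . g], [T → * . D] }  — shift
  I15: { [D → / E .] }  — reduce
  I16: { [T → / T . *] }  — shift
  I17: { [D → . / E], [E → g . T *], [T → . * D], [T → . / T *], [T → . D / g], [T → . g g *], [T → g . g *] }  — shift
  I18: { [T → g . g *], [T → g g . *] }  — shift
  I19: { [T → / T * .] }  — reduce
  I20: { [D → / . E], [E → . * g], [E → . g T *], [E → .] }  — shift, reduce
  I21: { [T → * D .] }  — reduce
  I22: { [E → * g .] }  — reduce

Conflict in state I0:
  Shift-reduce conflict between [E → .] and [E → . * g]
So the grammar is NOT LR(0).

Answer: No. Shift-reduce conflict between [E → .] and [E → . * g]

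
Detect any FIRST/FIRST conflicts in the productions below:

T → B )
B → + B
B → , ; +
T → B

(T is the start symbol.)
Yes. T → B ')' / T → B on { '+', ',' }

A FIRST/FIRST conflict occurs when two productions N → α and N → β for the same non-terminal have FIRST(α) ∩ FIRST(β) ≠ ∅ (with ε ∈ FIRST of a nullable right-hand side, so two nullable alternatives also conflict).

FIRST sets of the non-terminals at (or reachable through a nullable prefix from) the front of some alternative:
  FIRST(B) = { '+', ',' }

Productions for T:
  T → B ): FIRST = { '+', ',' }
  T → B: FIRST = { '+', ',' }
Productions for B:
  B → + B: FIRST = { '+' }
  B → , ; +: FIRST = { ',' }

Conflict for T: T → B ) and T → B
  Overlap: { '+', ',' }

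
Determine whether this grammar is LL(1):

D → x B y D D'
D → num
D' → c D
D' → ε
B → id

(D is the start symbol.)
Relevant sets:
  FOLLOW(D') = { $, 'c' }

For D:
  PREDICT(D → x B y D D') = { 'x' }
  PREDICT(D → num) = { 'num' }
For D':
  PREDICT(D' → c D) = { 'c' }
  PREDICT(D' → ε) = { $, 'c' }
B has a single production, so nothing to check there.

Conflict found: Predict set conflict for D': { 'c' }
The grammar is NOT LL(1).

Answer: No. Predict set conflict for D': { 'c' }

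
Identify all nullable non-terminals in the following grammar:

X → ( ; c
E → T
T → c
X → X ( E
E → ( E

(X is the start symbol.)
There are no ε-productions, so no non-terminal can derive ε.
No non-terminals are nullable.

Answer: None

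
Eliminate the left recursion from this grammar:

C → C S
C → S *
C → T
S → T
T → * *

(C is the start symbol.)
C is directly left-recursive. The standard transformation for
  A → A α₁ | ... | A α_m | β₁ | ... | β_n
is
  A  → β₁ A' | ... | β_n A'
  A' → α₁ A' | ... | α_m A' | ε

C → S * becomes C → S * C'
C → T becomes C → T C'
C → C S becomes C' → S C'
Add C' → ε

Productions for other non-terminals are unchanged:
  S → T
  T → * *

Resulting grammar:
C → S * C'
C → T C'
C' → S C'
C' → ε
S → T
T → * *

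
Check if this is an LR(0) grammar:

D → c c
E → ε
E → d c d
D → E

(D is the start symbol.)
Augment with D' → D and build the canonical LR(0) collection (I0 = CLOSURE({[D' → . D]}), then GOTO on every symbol after a dot until no new states appear). It has 8 states:
  I0: { [D → . E], [D → . c c], [D' → . D], [E → . d c d], [E → .] }  — shift, reduce
  I1: { [D' → D .] }  — accept
  I2: { [D → E .] }  — reduce
  I3: { [D → c . c] }  — shift
  I4: { [E → d . c d] }  — shift
  I5: { [E → d c . d] }  — shift
  I6: { [E → d c d .] }  — reduce
  I7: { [D → c c .] }  — reduce

Conflict in state I0:
  Shift-reduce conflict between [E → .] and [D → . c c]
So the grammar is NOT LR(0).

Answer: No. Shift-reduce conflict between [E → .] and [D → . c c]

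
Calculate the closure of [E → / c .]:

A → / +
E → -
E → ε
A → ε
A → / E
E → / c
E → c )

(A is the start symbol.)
To compute CLOSURE, for each item [A → α.Bβ] where B is a non-terminal, add [B → .γ] for all productions B → γ; repeat for the newly added items until nothing changes.

Start with: [E → / c .]
The dot is at the end, so nothing is added.

CLOSURE = { [E → / c .] }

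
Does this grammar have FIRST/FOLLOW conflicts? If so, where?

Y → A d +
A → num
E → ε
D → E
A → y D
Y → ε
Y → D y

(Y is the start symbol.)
No FIRST/FOLLOW conflicts.

A FIRST/FOLLOW conflict occurs when a non-terminal N has a nullable alternative N → β (β ⇒* ε) and another alternative N → α with FIRST(α) ∩ FOLLOW(N) ≠ ∅: on such a lookahead the parser cannot decide between expanding α and letting N vanish via β.

Nullable non-terminals: D, E, Y.
FIRST sets used below: FIRST(A) = { 'num', 'y' }, FIRST(D) = { ε }
D has a nullable alternative but only one production, so nothing to check.
E has a nullable alternative but only one production, so nothing to check.

Y: nullable alternative(s) Y → ε; FOLLOW(Y) = { $ }
  Y → A d +: FIRST \ {ε} = { 'num', 'y' } — disjoint from FOLLOW(Y)
  Y → ε: FIRST \ {ε} = { } — this is the only nullable alternative, skip
  Y → D y: FIRST \ {ε} = { 'y' } — disjoint from FOLLOW(Y)

A has no nullable alternative, so no FIRST/FOLLOW check is needed there.

No FIRST/FOLLOW conflicts found.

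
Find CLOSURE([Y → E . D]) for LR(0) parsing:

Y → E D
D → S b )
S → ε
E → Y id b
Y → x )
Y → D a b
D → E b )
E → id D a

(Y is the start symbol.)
Start with: [Y → E . D]
  [Y → E . D] has the dot before D: add [D → . S b )], [D → . E b )]
  [D → . S b )] has the dot before S: add [S → .]
  [D → . E b )] has the dot before E: add [E → . Y id b], [E → . id D a]
  [E → . Y id b] has the dot before Y: add [Y → . E D], [Y → . x )], [Y → . D a b]
No further items can be added.

CLOSURE = { [D → . E b )], [D → . S b )], [E → . Y id b], [E → . id D a], [S → .], [Y → . D a b], [Y → . E D], [Y → . x )], [Y → E . D] }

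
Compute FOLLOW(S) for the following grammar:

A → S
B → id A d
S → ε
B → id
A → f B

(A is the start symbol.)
To compute FOLLOW(S), find every occurrence of S on a right-hand side N → α S β: add FIRST(β) \ {ε}, and if β is empty or nullable also add FOLLOW(N). Iterate to a fixed point.

In A → S: S is at the end, add FOLLOW(A)

The FOLLOW sets referred to above (computed the same way, to a fixed point):
  FOLLOW(A) = { $, 'd' }

Taking the union: FOLLOW(S) = { $, 'd' }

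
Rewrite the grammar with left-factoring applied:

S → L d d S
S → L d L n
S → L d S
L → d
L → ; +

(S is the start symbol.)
Left-factoring transforms A → αβ₁ | αβ₂ into A → αA' and A' → β₁ | β₂
(α is the longest common prefix among the alternatives). Repeat until
no nonterminal has two alternatives with a common prefix.

Round 1: S has alternatives sharing prefix 'L d'. Introduce S': S → L d S'
  Add: S' → d S
  Add: S' → L n
  Add: S' → S

No remaining common prefixes — done.

Resulting grammar:
S → L d S'
S' → d S
S' → L n
S' → S
L → d
L → ; +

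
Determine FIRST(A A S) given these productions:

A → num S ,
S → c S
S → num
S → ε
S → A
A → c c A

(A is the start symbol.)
{ 'c', 'num' }

FIRST sets of the non-terminals involved (from the grammar, by fixed-point iteration):
  FIRST(A) = { 'c', 'num' }

To compute FIRST(A A S), process the symbols left to right:
Symbol A is a non-terminal. Add FIRST(A) \ {ε} = { 'c', 'num' }
A is not nullable (ε ∉ FIRST(A)), so stop here.
FIRST(A A S) = { 'c', 'num' }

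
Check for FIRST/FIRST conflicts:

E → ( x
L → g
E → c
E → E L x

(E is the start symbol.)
A FIRST/FIRST conflict occurs when two productions N → α and N → β for the same non-terminal have FIRST(α) ∩ FIRST(β) ≠ ∅ (with ε ∈ FIRST of a nullable right-hand side, so two nullable alternatives also conflict).

FIRST sets of the non-terminals at (or reachable through a nullable prefix from) the front of some alternative:
  FIRST(E) = { '(', 'c' }

Productions for E:
  E → ( x: FIRST = { '(' }
  E → c: FIRST = { 'c' }
  E → E L x: FIRST = { '(', 'c' }
L has only one production, so no FIRST/FIRST conflict is possible there.

Conflict for E: E → ( x and E → E L x
  Overlap: { '(' }
Conflict for E: E → c and E → E L x
  Overlap: { 'c' }

Answer: Yes. E → '(' x / E → E L x on { '(' }; E → c / E → E L x on { 'c' }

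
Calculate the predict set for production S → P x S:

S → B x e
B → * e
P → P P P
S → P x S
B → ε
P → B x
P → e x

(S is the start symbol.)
{ '*', 'e', 'x' }

PREDICT(S → P x S) = (FIRST(RHS) \ {ε}) ∪ (FOLLOW(S) if ε ∈ FIRST(RHS), i.e. RHS ⇒* ε)
FIRST(P) = { '*', 'e', 'x' }
FIRST(P x S) = { '*', 'e', 'x' }
ε ∉ FIRST(P x S), so FOLLOW(S) is not added.
PREDICT(S → P x S) = { '*', 'e', 'x' }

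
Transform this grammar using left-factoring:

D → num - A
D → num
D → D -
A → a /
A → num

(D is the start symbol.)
Left-factoring transforms A → αβ₁ | αβ₂ into A → αA' and A' → β₁ | β₂
(α is the longest common prefix among the alternatives). Repeat until
no nonterminal has two alternatives with a common prefix.

Round 1: D has alternatives sharing prefix 'num'. Introduce D': D → num D'
  Add: D' → - A
  Add: D' → ε

No remaining common prefixes — done.

Resulting grammar:
D → num D'
D' → - A
D' → ε
D → D -
A → a /
A → num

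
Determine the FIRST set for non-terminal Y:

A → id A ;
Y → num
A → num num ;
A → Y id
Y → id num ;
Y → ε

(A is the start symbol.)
{ 'id', 'num', ε }

From Y → num:
  - num is a terminal: add 'num' and stop
From Y → id num ;:
  - id is a terminal: add 'id' and stop
From Y → ε:
  - ε-production, so ε ∈ FIRST(Y)

Collecting: FIRST(Y) = { 'id', 'num', ε }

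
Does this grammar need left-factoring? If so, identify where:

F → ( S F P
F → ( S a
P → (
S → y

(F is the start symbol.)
Left-factoring is needed when two productions for the same non-terminal
share a common prefix on the right-hand side.

Productions for F:
  F → ( S F P
  F → ( S a

Found common prefix '( S' in productions for F

Answer: Yes, F has productions with common prefix '( S'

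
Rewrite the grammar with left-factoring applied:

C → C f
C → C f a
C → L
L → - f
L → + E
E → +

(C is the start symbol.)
Left-factoring transforms A → αβ₁ | αβ₂ into A → αA' and A' → β₁ | β₂
(α is the longest common prefix among the alternatives). Repeat until
no nonterminal has two alternatives with a common prefix.

Round 1: C has alternatives sharing prefix 'C f'. Introduce C': C → C f C'
  Add: C' → ε
  Add: C' → a

No remaining common prefixes — done.

Resulting grammar:
C → C f C'
C' → ε
C' → a
C → L
L → - f
L → + E
E → +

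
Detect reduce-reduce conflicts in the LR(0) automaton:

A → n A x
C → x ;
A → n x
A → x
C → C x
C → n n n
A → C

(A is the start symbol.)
Yes — I8: [A → n x .] vs [A → x .]

Augment with A' → A and build the canonical LR(0) collection (I0 = CLOSURE({[A' → . A]}), then GOTO on every symbol after a dot until no new states appear). It has 12 states:
  I0: { [A → . C], [A → . n A x], [A → . n x], [A → . x], [A' → . A], [C → . C x], [C → . n n n], [C → . x ;] }  — shift
  I1: { [A' → A .] }  — accept
  I2: { [A → C .], [C → C . x] }  — shift, reduce
  I3: { [A → . C], [A → . n A x], [A → . n x], [A → . x], [A → n . A x], [A → n . x], [C → . C x], [C → . n n n], [C → . x ;], [C → n . n n] }  — shift
  I4: { [A → x .], [C → x . ;] }  — shift, reduce
  I5: { [C → x ; .] }  — reduce
  I6: { [A → n A . x] }  — shift
  I7: { [A → . C], [A → . n A x], [A → . n x], [A → . x], [A → n . A x], [A → n . x], [C → . C x], [C → . n n n], [C → . x ;], [C → n . n n], [C → n n . n] }  — shift
  I8: { [A → n x .], [A → x .], [C → x . ;] }  — shift, 2 reduces
  I9: { [A → . C], [A → . n A x], [A → . n x], [A → . x], [A → n . A x], [A → n . x], [C → . C x], [C → . n n n], [C → . x ;], [C → n . n n], [C → n n . n], [C → n n n .] }  — shift, reduce
  I10: { [A → n A x .] }  — reduce
  I11: { [C → C x .] }  — reduce

I8 contains complete items [A → n x .], [A → x .] — reduce-reduce conflict.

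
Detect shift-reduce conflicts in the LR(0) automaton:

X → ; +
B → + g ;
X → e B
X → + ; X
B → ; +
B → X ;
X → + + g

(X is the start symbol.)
No shift-reduce conflicts

A shift-reduce conflict occurs when an LR(0) state has both:
  - a complete (reduce) item [A → α .] (dot at the end), and
  - a shift item [B → β . c γ] (dot before a terminal).

Augment with X' → X and build the canonical LR(0) collection (I0 = CLOSURE({[X' → . X]}), then GOTO on every symbol after a dot until no new states appear). It has 18 states:
  I0: { [X → . + + g], [X → . + ; X], [X → . ; +], [X → . e B], [X' → . X] }  — shift
  I1: { [X → + . + g], [X → + . ; X] }  — shift
  I2: { [X → ; . +] }  — shift
  I3: { [X' → X .] }  — accept
  I4: { [B → . + g ;], [B → . ; +], [B → . X ;], [X → . + + g], [X → . + ; X], [X → . ; +], [X → . e B], [X → e . B] }  — shift
  I5: { [B → + . g ;], [X → + . + g], [X → + . ; X] }  — shift
  I6: { [B → ; . +], [X → ; . +] }  — shift
  I7: { [X → e B .] }  — reduce
  I8: { [B → X . ;] }  — shift
  I9: { [B → X ; .] }  — reduce
  I10: { [B → ; + .], [X → ; + .] }  — 2 reduces
  I11: { [X → + + . g] }  — shift
  I12: { [X → + ; . X], [X → . + + g], [X → . + ; X], [X → . ; +], [X → . e B] }  — shift
  I13: { [B → + g . ;] }  — shift
  I14: { [B → + g ; .] }  — reduce
  I15: { [X → + ; X .] }  — reduce
  I16: { [X → + + g .] }  — reduce
  I17: { [X → ; + .] }  — reduce

No state contains both a complete item and a shift item.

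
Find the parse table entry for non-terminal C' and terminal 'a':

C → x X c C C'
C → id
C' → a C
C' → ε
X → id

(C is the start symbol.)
C' → a C, C' → ε

To find M[C', 'a'], we find productions for C' where 'a' is in the predict set (PREDICT(N → α) = (FIRST(α) \ {ε}) ∪ (FOLLOW(N) if α ⇒* ε)).

Relevant sets:
  FOLLOW(C') = { $, 'a' }

C' → a C: PREDICT = { 'a' }
  'a' is in predict set, so this production goes in M[C', 'a']
C' → ε: PREDICT = { $, 'a' }
  'a' is in predict set, so this production goes in M[C', 'a']

M[C', 'a'] = C' → a C, C' → ε  (a multiply-defined cell — the grammar is not LL(1))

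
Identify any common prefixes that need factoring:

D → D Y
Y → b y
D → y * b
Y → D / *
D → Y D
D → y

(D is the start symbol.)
Left-factoring is needed when two productions for the same non-terminal
share a common prefix on the right-hand side.

Productions for D:
  D → D Y
  D → y * b
  D → Y D
  D → y
Productions for Y:
  Y → b y
  Y → D / *

Found common prefix 'y' in productions for D

Answer: Yes, D has productions with common prefix 'y'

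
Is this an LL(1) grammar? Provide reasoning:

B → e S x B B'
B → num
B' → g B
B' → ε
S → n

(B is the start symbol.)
A grammar is LL(1) if for each non-terminal N with multiple productions, the predict sets of those productions are pairwise disjoint, where PREDICT(N → α) = (FIRST(α) \ {ε}) ∪ (FOLLOW(N) if α ⇒* ε).

Relevant sets:
  FOLLOW(B') = { $, 'g' }

For B:
  PREDICT(B → e S x B B') = { 'e' }
  PREDICT(B → num) = { 'num' }
For B':
  PREDICT(B' → g B) = { 'g' }
  PREDICT(B' → ε) = { $, 'g' }
S has a single production, so nothing to check there.

Conflict found: Predict set conflict for B': { 'g' }
The grammar is NOT LL(1).

Answer: No. Predict set conflict for B': { 'g' }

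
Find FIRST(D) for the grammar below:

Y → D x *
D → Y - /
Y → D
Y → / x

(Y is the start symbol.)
FIRST sets of the other non-terminals involved (by the same procedure, iterated to a fixed point):
  FIRST(Y) = { '/' }

From D → Y - /:
  - Y is a non-terminal: add FIRST(Y) \ {ε} = { '/' }
    Y is not nullable, so stop

Collecting: FIRST(D) = { '/' }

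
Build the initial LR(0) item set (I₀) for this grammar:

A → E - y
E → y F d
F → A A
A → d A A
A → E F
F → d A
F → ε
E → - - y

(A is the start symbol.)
{ [A → . E - y], [A → . E F], [A → . d A A], [A' → . A], [E → . - - y], [E → . y F d] }

First, augment the grammar with A' → A
I₀ = CLOSURE({ [A' → . A] }):
  [A' → . A] has the dot before A: add [A → . E - y], [A → . d A A], [A → . E F]
  [A → . E - y] has the dot before E: add [E → . y F d], [E → . - - y]
No further items can be added.

I₀ = { [A → . E - y], [A → . E F], [A → . d A A], [A' → . A], [E → . - - y], [E → . y F d] }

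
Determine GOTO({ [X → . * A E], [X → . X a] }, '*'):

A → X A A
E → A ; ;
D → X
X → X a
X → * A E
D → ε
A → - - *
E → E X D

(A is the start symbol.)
{ [A → . - - *], [A → . X A A], [X → * . A E], [X → . * A E], [X → . X a] }

GOTO(I, '*') = CLOSURE({ [A → αX.β] : [A → α.Xβ] ∈ I, X = '*' })

Items with dot before '*', with the dot advanced:
  [X → . * A E] → [X → * . A E]
Closure of the advanced items:
  [X → * . A E] has the dot before A: add [A → . X A A], [A → . - - *]
  [A → . X A A] has the dot before X: add [X → . X a], [X → . * A E]

GOTO = { [A → . - - *], [A → . X A A], [X → * . A E], [X → . * A E], [X → . X a] }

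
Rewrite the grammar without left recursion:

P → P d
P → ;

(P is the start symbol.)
P → ; P'
P' → d P'
P' → ε

P is directly left-recursive. The standard transformation for
  A → A α₁ | ... | A α_m | β₁ | ... | β_n
is
  A  → β₁ A' | ... | β_n A'
  A' → α₁ A' | ... | α_m A' | ε

P → ; becomes P → ; P'
P → P d becomes P' → d P'
Add P' → ε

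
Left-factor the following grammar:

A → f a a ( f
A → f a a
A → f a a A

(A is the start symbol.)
A → f a a A'
A' → ( f
A' → ε
A' → A

Left-factoring transforms A → αβ₁ | αβ₂ into A → αA' and A' → β₁ | β₂
(α is the longest common prefix among the alternatives). Repeat until
no nonterminal has two alternatives with a common prefix.

Round 1: A has alternatives sharing prefix 'f a a'. Introduce A': A → f a a A'
  Add: A' → ( f
  Add: A' → ε
  Add: A' → A

No remaining common prefixes — done.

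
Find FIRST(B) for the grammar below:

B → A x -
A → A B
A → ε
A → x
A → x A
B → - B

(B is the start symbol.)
{ '-', 'x' }

To compute FIRST(B), examine every production with B on the left-hand side, reading each right-hand side left to right until a non-nullable symbol is reached.

FIRST sets of the other non-terminals involved (by the same procedure, iterated to a fixed point):
  FIRST(A) = { '-', 'x', ε }

From B → A x -:
  - A is a non-terminal: add FIRST(A) \ {ε} = { '-', 'x' }
    A is nullable, so continue to the next symbol
  - x is a terminal: add 'x' and stop
From B → - B:
  - '-' is a terminal: add '-' and stop

Collecting: FIRST(B) = { '-', 'x' }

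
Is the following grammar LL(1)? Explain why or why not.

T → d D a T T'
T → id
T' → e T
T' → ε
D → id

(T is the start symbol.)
No. Predict set conflict for T': { 'e' }

Relevant sets:
  FOLLOW(T') = { $, 'e' }

For T:
  PREDICT(T → d D a T T') = { 'd' }
  PREDICT(T → id) = { 'id' }
For T':
  PREDICT(T' → e T) = { 'e' }
  PREDICT(T' → ε) = { $, 'e' }
D has a single production, so nothing to check there.

Conflict found: Predict set conflict for T': { 'e' }
The grammar is NOT LL(1).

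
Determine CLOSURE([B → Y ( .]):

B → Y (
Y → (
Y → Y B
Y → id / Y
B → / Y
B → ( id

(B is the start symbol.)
{ [B → Y ( .] }

Start with: [B → Y ( .]
The dot is at the end, so nothing is added.

CLOSURE = { [B → Y ( .] }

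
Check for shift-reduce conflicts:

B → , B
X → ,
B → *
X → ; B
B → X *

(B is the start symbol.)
A shift-reduce conflict occurs when an LR(0) state has both:
  - a complete (reduce) item [A → α .] (dot at the end), and
  - a shift item [B → β . c γ] (dot before a terminal).

Augment with B' → B and build the canonical LR(0) collection (I0 = CLOSURE({[B' → . B]}), then GOTO on every symbol after a dot until no new states appear). It has 9 states:
  I0: { [B → . *], [B → . , B], [B → . X *], [B' → . B], [X → . ,], [X → . ; B] }  — shift
  I1: { [B → * .] }  — reduce
  I2: { [B → , . B], [B → . *], [B → . , B], [B → . X *], [X → , .], [X → . ,], [X → . ; B] }  — shift, reduce
  I3: { [B → . *], [B → . , B], [B → . X *], [X → . ,], [X → . ; B], [X → ; . B] }  — shift
  I4: { [B' → B .] }  — accept
  I5: { [B → X . *] }  — shift
  I6: { [B → X * .] }  — reduce
  I7: { [X → ; B .] }  — reduce
  I8: { [B → , B .] }  — reduce

I2 contains reduce item [X → , .] and shift items [B → . *], [B → . , B], [X → . ,], [X → . ; B] — shift-reduce conflict.

Answer: Yes — I2: [X → , .] vs [B → . *]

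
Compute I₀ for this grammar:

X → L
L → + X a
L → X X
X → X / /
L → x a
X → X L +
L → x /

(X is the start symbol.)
First, augment the grammar with X' → X
I₀ = CLOSURE({ [X' → . X] }):
  [X' → . X] has the dot before X: add [X → . L], [X → . X / /], [X → . X L +]
  [X → . L] has the dot before L: add [L → . + X a], [L → . X X], [L → . x a], [L → . x /]
No further items can be added.

I₀ = { [L → . + X a], [L → . X X], [L → . x /], [L → . x a], [X → . L], [X → . X / /], [X → . X L +], [X' → . X] }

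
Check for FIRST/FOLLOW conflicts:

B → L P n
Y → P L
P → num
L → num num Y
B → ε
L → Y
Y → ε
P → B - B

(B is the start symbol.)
Yes. B → L P n with FOLLOW(B) on { '-', 'num' }; Y → P L with FOLLOW(Y) on { '-', 'num' }; L → num num Y with FOLLOW(L) on { 'num' }

Nullable non-terminals: B, L, Y.
FIRST sets used below: FIRST(L) = { '-', 'num', ε }, FIRST(P) = { '-', 'num' }, FIRST(Y) = { '-', 'num', ε }

B: nullable alternative(s) B → ε; FOLLOW(B) = { $, '-', 'n', 'num' }
  B → L P n: FIRST \ {ε} = { '-', 'num' } — overlaps FOLLOW(B) on { '-', 'num' }: CONFLICT
  B → ε: FIRST \ {ε} = { } — this is the only nullable alternative, skip

L: nullable alternative(s) L → Y; FOLLOW(L) = { '-', 'num' }
  L → num num Y: FIRST \ {ε} = { 'num' } — overlaps FOLLOW(L) on { 'num' }: CONFLICT
  L → Y: FIRST \ {ε} = { '-', 'num' } — this is the only nullable alternative, skip

Y: nullable alternative(s) Y → ε; FOLLOW(Y) = { '-', 'num' }
  Y → P L: FIRST \ {ε} = { '-', 'num' } — overlaps FOLLOW(Y) on { '-', 'num' }: CONFLICT
  Y → ε: FIRST \ {ε} = { } — this is the only nullable alternative, skip

P has no nullable alternative, so no FIRST/FOLLOW check is needed there.

So the grammar has 3 FIRST/FOLLOW conflicts (marked CONFLICT above).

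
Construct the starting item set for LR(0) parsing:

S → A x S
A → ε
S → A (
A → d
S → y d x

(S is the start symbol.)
{ [A → . d], [A → .], [S → . A (], [S → . A x S], [S → . y d x], [S' → . S] }

First, augment the grammar with S' → S
I₀ = CLOSURE({ [S' → . S] }):
  [S' → . S] has the dot before S: add [S → . A x S], [S → . A (], [S → . y d x]
  [S → . A x S] has the dot before A: add [A → .], [A → . d]
No further items can be added.

I₀ = { [A → . d], [A → .], [S → . A (], [S → . A x S], [S → . y d x], [S' → . S] }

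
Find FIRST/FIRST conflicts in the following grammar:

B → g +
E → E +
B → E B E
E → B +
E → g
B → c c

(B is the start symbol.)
Yes. B → g '+' / B → E B E on { 'g' }; B → E B E / B → c c on { 'c' }; E → E '+' / E → B '+' on { 'c', 'g' }; E → E '+' / E → g on { 'g' }; E → B '+' / E → g on { 'g' }

A FIRST/FIRST conflict occurs when two productions N → α and N → β for the same non-terminal have FIRST(α) ∩ FIRST(β) ≠ ∅ (with ε ∈ FIRST of a nullable right-hand side, so two nullable alternatives also conflict).

FIRST sets of the non-terminals at (or reachable through a nullable prefix from) the front of some alternative:
  FIRST(E) = { 'c', 'g' }
  FIRST(B) = { 'c', 'g' }

Productions for B:
  B → g +: FIRST = { 'g' }
  B → E B E: FIRST = { 'c', 'g' }
  B → c c: FIRST = { 'c' }
Productions for E:
  E → E +: FIRST = { 'c', 'g' }
  E → B +: FIRST = { 'c', 'g' }
  E → g: FIRST = { 'g' }

Conflict for B: B → g + and B → E B E
  Overlap: { 'g' }
Conflict for B: B → E B E and B → c c
  Overlap: { 'c' }
Conflict for E: E → E + and E → B +
  Overlap: { 'c', 'g' }
Conflict for E: E → E + and E → g
  Overlap: { 'g' }
Conflict for E: E → B + and E → g
  Overlap: { 'g' }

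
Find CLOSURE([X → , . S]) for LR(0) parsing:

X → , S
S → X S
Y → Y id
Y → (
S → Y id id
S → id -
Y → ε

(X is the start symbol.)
To compute CLOSURE, for each item [A → α.Bβ] where B is a non-terminal, add [B → .γ] for all productions B → γ; repeat for the newly added items until nothing changes.

Start with: [X → , . S]
  [X → , . S] has the dot before S: add [S → . X S], [S → . Y id id], [S → . id -]
  [S → . X S] has the dot before X: add [X → . , S]
  [S → . Y id id] has the dot before Y: add [Y → . Y id], [Y → . (], [Y → .]
No further items can be added.

CLOSURE = { [S → . X S], [S → . Y id id], [S → . id -], [X → , . S], [X → . , S], [Y → . (], [Y → . Y id], [Y → .] }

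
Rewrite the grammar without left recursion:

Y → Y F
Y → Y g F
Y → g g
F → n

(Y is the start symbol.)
Y → g g Y'
Y' → F Y'
Y' → g F Y'
Y' → ε
F → n

Y is directly left-recursive. The standard transformation for
  A → A α₁ | ... | A α_m | β₁ | ... | β_n
is
  A  → β₁ A' | ... | β_n A'
  A' → α₁ A' | ... | α_m A' | ε

Y → g g becomes Y → g g Y'
Y → Y F becomes Y' → F Y'
Y → Y g F becomes Y' → g F Y'
Add Y' → ε

Productions for other non-terminals are unchanged:
  F → n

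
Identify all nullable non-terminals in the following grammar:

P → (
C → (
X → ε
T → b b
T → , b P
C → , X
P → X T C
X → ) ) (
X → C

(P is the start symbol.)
{ 'X' }

ε-productions: X → ε
So X is immediately nullable.
No further non-terminal can be added: every production for the remaining non-terminals contains a terminal or a non-nullable non-terminal.
Nullable = { 'X' }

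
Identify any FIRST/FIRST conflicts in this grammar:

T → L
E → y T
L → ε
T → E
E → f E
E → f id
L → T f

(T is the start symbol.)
A FIRST/FIRST conflict occurs when two productions N → α and N → β for the same non-terminal have FIRST(α) ∩ FIRST(β) ≠ ∅ (with ε ∈ FIRST of a nullable right-hand side, so two nullable alternatives also conflict).

FIRST sets of the non-terminals at (or reachable through a nullable prefix from) the front of some alternative:
  FIRST(L) = { 'f', 'y', ε }
  FIRST(E) = { 'f', 'y' }
  FIRST(T) = { 'f', 'y', ε }

Productions for T:
  T → L: FIRST = { 'f', 'y', ε }
  T → E: FIRST = { 'f', 'y' }
Productions for E:
  E → y T: FIRST = { 'y' }
  E → f E: FIRST = { 'f' }
  E → f id: FIRST = { 'f' }
Productions for L:
  L → ε: FIRST = { ε }
  L → T f: FIRST = { 'f', 'y' }

Conflict for T: T → L and T → E
  Overlap: { 'f', 'y' }
Conflict for E: E → f E and E → f id
  Overlap: { 'f' }

Answer: Yes. T → L / T → E on { 'f', 'y' }; E → f E / E → f id on { 'f' }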